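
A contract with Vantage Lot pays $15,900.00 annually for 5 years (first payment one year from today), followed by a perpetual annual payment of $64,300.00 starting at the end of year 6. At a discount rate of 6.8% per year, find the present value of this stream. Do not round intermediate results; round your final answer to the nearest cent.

PV of 5-year annuity: $15,900.00 × [1 − (1+0.068)^−5] / 0.068 = 65543.74454
Perpetuity value at year 5: $64,300.00 / 0.068 = 945588.23529
PV of perpetuity: 945588.23529 / (1+0.068)^5 = 680527.68349
Total PV = 65543.74454 + 680527.68349 = 746071.42802

$746071.43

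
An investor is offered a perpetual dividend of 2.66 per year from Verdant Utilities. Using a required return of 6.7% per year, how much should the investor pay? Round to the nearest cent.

39.70

Level perpetuity: PV = C / r = 2.66 / 0.067 = 39.70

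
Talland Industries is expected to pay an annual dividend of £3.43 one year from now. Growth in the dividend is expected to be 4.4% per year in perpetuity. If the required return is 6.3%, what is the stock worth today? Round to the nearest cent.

£180.53

Growing perpetuity: P = D₁ / (r − g) = £3.4300 / (0.063 − 0.044) = £180.53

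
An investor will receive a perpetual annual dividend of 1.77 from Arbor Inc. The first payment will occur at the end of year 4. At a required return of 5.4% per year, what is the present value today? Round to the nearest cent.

Value at end of year 3: C / r = 1.77 / 0.054 = 32.7778
Discount to today: PV = 32.7778 / (1 + 0.054)^3 = 32.7778 / 1.170905 = 27.99

27.99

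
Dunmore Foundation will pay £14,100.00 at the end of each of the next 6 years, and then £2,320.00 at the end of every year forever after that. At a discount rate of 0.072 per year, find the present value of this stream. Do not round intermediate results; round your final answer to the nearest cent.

£88027.05

PV of 6-year annuity: £14,100.00 × [1 − (1+0.072)^−6] / 0.072 = 66795.24987
Perpetuity value at year 6: £2,320.00 / 0.072 = 32222.22222
PV of perpetuity: 32222.22222 / (1+0.072)^6 = 21231.79813
Total PV = 66795.24987 + 21231.79813 = 88027.04800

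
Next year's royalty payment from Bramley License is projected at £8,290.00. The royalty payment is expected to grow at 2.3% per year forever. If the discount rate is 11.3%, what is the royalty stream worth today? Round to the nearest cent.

£92111.11

Growing perpetuity: P = D₁ / (r − g) = £8,290.0000 / (0.113 − 0.023) = £92,111.11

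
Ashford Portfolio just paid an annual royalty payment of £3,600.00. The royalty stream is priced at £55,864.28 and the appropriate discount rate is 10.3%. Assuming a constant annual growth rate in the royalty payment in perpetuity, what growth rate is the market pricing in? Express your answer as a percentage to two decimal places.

3.62%

P = D₀(1+g)/(r−g) ⇒ P(r−g) = D₀(1+g) ⇒ g(P+D₀) = P·r − D₀
g = (P·r − D₀)/(P + D₀) = (£55,864.28×0.103 − £3,600.00) / (£55,864.28 + £3,600.00) = 0.036224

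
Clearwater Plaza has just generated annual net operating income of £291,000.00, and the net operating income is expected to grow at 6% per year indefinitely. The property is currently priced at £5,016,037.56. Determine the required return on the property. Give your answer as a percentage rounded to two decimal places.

D₁ = £291,000.00 × 1.06 = £308,460.0000
P = D₁/(r − g) ⇒ r = D₁/P + g = £308,460.0000/£5,016,037.56 + 0.06 = 0.061495 + 0.06 = 0.121495

12.15%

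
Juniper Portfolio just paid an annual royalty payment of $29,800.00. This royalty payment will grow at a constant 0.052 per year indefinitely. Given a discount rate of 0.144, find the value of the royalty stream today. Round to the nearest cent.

$340756.52

D₁ = D₀ × (1 + g) = $29,800.00 × 1.052 = $31,349.6000
Growing perpetuity: P = D₁ / (r − g) = $31,349.6000 / (0.144 − 0.052) = $340,756.52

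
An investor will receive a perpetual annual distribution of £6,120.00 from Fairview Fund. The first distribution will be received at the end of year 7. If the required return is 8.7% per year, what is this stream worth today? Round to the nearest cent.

£42643.70

Value at end of year 6: C / r = £6,120.00 / 0.087 = £70,344.8276
Discount to today: PV = £70,344.8276 / (1 + 0.087)^6 = £70,344.8276 / 1.649595 = £42,643.70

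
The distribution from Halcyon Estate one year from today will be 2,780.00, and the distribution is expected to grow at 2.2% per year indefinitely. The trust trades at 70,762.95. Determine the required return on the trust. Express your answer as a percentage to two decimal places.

P = D₁/(r − g) ⇒ r = D₁/P + g = 2,780.0000/70,762.95 + 0.022 = 0.039286 + 0.022 = 0.061286

6.13%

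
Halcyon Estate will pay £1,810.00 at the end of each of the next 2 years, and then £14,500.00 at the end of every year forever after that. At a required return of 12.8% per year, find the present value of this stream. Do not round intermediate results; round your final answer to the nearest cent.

£92057.85

PV of 2-year annuity: £1,810.00 × [1 − (1+0.128)^−2] / 0.128 = 3027.13646
Perpetuity value at year 2: £14,500.00 / 0.128 = 113281.25000
PV of perpetuity: 113281.25000 / (1+0.128)^2 = 89030.70928
Total PV = 3027.13646 + 89030.70928 = 92057.84574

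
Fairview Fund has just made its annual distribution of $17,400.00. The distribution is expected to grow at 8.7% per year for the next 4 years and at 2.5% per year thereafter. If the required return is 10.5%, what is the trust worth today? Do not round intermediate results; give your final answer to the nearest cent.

$275573.76

D_1 = 18913.80000
D_2 = 20559.30060
D_3 = 22347.95975
D_4 = 24292.23225
Terminal value at year 4: TV = D_4×(1+g_2)/(r−g_2) = 24899.53806/0.08 = 311244.22571
P_0 = D_1/(1+r)^1 + D_2/(1+r)^2 + D_3/(1+r)^3 + D_4/(1+r)^4 + TV/(1+r)^4
    = 17116.56109 + 16837.73928 + 16563.45936 + 16293.64735 + 208762.35671 = 275573.76379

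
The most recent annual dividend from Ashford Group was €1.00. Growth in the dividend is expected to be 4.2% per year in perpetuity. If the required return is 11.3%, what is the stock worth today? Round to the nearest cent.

D₁ = D₀ × (1 + g) = €1.00 × 1.042 = €1.0420
Growing perpetuity: P = D₁ / (r − g) = €1.0420 / (0.113 − 0.042) = €14.68

€14.68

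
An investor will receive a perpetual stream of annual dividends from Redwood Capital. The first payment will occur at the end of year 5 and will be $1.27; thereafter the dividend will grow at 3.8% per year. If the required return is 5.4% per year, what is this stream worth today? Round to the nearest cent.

$64.32

Value at end of year 4: C₁ / (r − g) = $1.27 / (0.054 − 0.038) = $79.3750
Discount to today: PV = $79.3750 / (1 + 0.054)^4 = $79.3750 / 1.234134 = $64.32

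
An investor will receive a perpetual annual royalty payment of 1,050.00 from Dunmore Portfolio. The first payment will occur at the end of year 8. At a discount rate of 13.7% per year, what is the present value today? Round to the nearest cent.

Value at end of year 7: C / r = 1,050.00 / 0.137 = 7,664.2336
Discount to today: PV = 7,664.2336 / (1 + 0.137)^7 = 7,664.2336 / 2.456537 = 3,119.93

3119.93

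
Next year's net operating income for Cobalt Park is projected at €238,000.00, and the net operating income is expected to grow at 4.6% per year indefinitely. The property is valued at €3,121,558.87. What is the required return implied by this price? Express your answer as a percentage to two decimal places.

12.22%

P = D₁/(r − g) ⇒ r = D₁/P + g = €238,000.0000/€3,121,558.87 + 0.046 = 0.076244 + 0.046 = 0.122244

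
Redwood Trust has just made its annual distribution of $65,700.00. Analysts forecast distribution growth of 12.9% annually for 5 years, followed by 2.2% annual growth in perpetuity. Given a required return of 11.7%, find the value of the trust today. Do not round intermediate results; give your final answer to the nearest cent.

D_1 = 74175.30000
D_2 = 83743.91370
D_3 = 94546.87857
D_4 = 106743.42590
D_5 = 120513.32784
Terminal value at year 5: TV = D_5×(1+g_2)/(r−g_2) = 123164.62106/0.095 = 1296469.69533
P_0 = D_1/(1+r)^1 + D_2/(1+r)^2 + D_3/(1+r)^3 + D_4/(1+r)^4 + D_5/(1+r)^5 + TV/(1+r)^5
    = 66405.81916 + 67119.22098 + 67840.28691 + 68569.09931 + 69305.74138 + 745583.87037 = 1084824.03810

$1084824.04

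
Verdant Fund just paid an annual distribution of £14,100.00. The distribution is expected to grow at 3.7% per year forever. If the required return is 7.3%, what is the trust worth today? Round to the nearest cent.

D₁ = D₀ × (1 + g) = £14,100.00 × 1.037 = £14,621.7000
Growing perpetuity: P = D₁ / (r − g) = £14,621.7000 / (0.073 − 0.037) = £406,158.33

£406158.33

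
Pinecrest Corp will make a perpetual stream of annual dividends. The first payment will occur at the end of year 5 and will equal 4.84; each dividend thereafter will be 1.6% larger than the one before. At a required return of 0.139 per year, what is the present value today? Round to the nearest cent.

Value at end of year 4: C₁ / (r − g) = 4.84 / (0.139 − 0.016) = 39.3496
Discount to today: PV = 39.3496 / (1 + 0.139)^4 = 39.3496 / 1.683042 = 23.38

23.38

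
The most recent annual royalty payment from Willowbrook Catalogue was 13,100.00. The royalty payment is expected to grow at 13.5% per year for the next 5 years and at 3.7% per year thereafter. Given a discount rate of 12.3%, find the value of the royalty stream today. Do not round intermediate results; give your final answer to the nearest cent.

234213.45

D_1 = 14868.50000
D_2 = 16875.74750
D_3 = 19153.97341
D_4 = 21739.75982
D_5 = 24674.62740
Terminal value at year 5: TV = D_5×(1+g_2)/(r−g_2) = 25587.58861/0.086 = 297530.10015
P_0 = D_1/(1+r)^1 + D_2/(1+r)^2 + D_3/(1+r)^3 + D_4/(1+r)^4 + D_5/(1+r)^5 + TV/(1+r)^5
    = 13239.98219 + 13381.46018 + 13524.44996 + 13668.96768 + 13815.02967 + 166583.55545 = 234213.44514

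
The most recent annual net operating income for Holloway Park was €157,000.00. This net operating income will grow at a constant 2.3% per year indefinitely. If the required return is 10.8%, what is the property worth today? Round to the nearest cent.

€1889541.18

D₁ = D₀ × (1 + g) = €157,000.00 × 1.023 = €160,611.0000
Growing perpetuity: P = D₁ / (r − g) = €160,611.0000 / (0.108 − 0.023) = €1,889,541.18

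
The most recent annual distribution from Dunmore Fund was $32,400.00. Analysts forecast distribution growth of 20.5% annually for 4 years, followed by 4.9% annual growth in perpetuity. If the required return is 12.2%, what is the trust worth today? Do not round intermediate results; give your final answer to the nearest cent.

$774812.05

D_1 = 39042.00000
D_2 = 47045.61000
D_3 = 56689.96005
D_4 = 68311.40186
Terminal value at year 4: TV = D_4×(1+g_2)/(r−g_2) = 71658.66055/0.073 = 981625.48701
P_0 = D_1/(1+r)^1 + D_2/(1+r)^2 + D_3/(1+r)^3 + D_4/(1+r)^4 + TV/(1+r)^4
    = 34796.79144 + 37370.88564 + 40135.39857 + 43104.41647 + 619404.55996 = 774812.05209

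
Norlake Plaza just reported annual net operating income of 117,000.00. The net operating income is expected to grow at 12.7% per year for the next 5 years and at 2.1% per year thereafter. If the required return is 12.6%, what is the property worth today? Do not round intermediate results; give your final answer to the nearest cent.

1729307.05

D_1 = 131859.00000
D_2 = 148605.09300
D_3 = 167477.93981
D_4 = 188747.63817
D_5 = 212718.58821
Terminal value at year 5: TV = D_5×(1+g_2)/(r−g_2) = 217185.67857/0.105 = 2068435.03397
P_0 = D_1/(1+r)^1 + D_2/(1+r)^2 + D_3/(1+r)^3 + D_4/(1+r)^4 + D_5/(1+r)^5 + TV/(1+r)^5
    = 117103.90764 + 117207.90756 + 117311.99984 + 117416.18456 + 117520.46181 + 1142746.58580 = 1729307.04720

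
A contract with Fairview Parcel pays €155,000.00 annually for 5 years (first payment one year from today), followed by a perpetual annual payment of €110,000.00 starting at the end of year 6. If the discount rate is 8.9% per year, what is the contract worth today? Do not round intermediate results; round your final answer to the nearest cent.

PV of 5-year annuity: €155,000.00 × [1 − (1+0.089)^−5] / 0.089 = 604463.52093
Perpetuity value at year 5: €110,000.00 / 0.089 = 1235955.05618
PV of perpetuity: 1235955.05618 / (1+0.089)^5 = 806980.94455
Total PV = 604463.52093 + 806980.94455 = 1411444.46548

€1411444.47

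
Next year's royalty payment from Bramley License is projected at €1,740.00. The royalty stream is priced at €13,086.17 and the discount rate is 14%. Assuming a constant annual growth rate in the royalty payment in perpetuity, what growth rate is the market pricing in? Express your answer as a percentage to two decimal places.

0.70%

P = D₁/(r−g) ⇒ g = r − D₁/P = 0.14 − €1,740.00/€13,086.17 = 0.007035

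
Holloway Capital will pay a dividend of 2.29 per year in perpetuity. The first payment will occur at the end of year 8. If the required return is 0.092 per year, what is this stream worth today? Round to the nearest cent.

Value at end of year 7: C / r = 2.29 / 0.092 = 24.8913
Discount to today: PV = 24.8913 / (1 + 0.092)^7 = 24.8913 / 1.851648 = 13.44

13.44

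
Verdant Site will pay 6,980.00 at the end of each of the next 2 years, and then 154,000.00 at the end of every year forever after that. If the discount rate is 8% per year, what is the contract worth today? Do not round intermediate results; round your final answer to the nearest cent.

1662824.42

PV of 2-year annuity: 6,980.00 × [1 − (1+0.08)^−2] / 0.08 = 12447.18793
Perpetuity value at year 2: 154,000.00 / 0.08 = 1925000.00000
PV of perpetuity: 1925000.00000 / (1+0.08)^2 = 1650377.22908
Total PV = 12447.18793 + 1650377.22908 = 1662824.41701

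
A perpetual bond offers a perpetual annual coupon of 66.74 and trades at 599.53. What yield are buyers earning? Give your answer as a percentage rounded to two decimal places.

P = C/r ⇒ r = C/P = 66.74/599.53 = 0.111321

11.13%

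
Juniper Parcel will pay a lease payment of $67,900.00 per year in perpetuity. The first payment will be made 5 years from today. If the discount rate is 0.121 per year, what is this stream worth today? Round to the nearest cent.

Value at end of year 4: C / r = $67,900.00 / 0.121 = $561,157.0248
Discount to today: PV = $561,157.0248 / (1 + 0.121)^4 = $561,157.0248 / 1.579147 = $355,354.61

$355354.61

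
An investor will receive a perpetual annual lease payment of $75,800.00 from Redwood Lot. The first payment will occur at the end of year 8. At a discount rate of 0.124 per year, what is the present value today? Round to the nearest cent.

Value at end of year 7: C / r = $75,800.00 / 0.124 = $611,290.3226
Discount to today: PV = $611,290.3226 / (1 + 0.124)^7 = $611,290.3226 / 2.266544 = $269,701.49

$269701.49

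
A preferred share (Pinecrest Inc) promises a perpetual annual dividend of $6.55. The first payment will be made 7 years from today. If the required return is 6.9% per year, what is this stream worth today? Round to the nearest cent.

$63.61

Value at end of year 6: C / r = $6.55 / 0.069 = $94.9275
Discount to today: PV = $94.9275 / (1 + 0.069)^6 = $94.9275 / 1.492335 = $63.61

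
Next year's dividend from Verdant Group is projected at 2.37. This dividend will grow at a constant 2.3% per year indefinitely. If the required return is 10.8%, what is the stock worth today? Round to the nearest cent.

27.88

Growing perpetuity: P = D₁ / (r − g) = 2.3700 / (0.108 − 0.023) = 27.88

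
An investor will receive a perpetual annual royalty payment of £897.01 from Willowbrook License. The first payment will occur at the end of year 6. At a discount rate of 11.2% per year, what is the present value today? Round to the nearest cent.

Value at end of year 5: C / r = £897.01 / 0.112 = £8,009.0179
Discount to today: PV = £8,009.0179 / (1 + 0.112)^5 = £8,009.0179 / 1.700294 = £4,710.37

£4710.37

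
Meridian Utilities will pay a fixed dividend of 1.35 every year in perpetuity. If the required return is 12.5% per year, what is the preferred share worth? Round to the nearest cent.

Level perpetuity: PV = C / r = 1.35 / 0.125 = 10.80

10.80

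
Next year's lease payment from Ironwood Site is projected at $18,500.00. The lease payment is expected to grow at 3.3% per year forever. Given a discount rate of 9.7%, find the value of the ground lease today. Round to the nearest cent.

$289062.50

Growing perpetuity: P = D₁ / (r − g) = $18,500.0000 / (0.097 − 0.033) = $289,062.50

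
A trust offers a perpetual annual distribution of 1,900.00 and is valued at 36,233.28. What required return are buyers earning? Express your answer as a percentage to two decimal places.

P = C/r ⇒ r = C/P = 1,900.00/36,233.28 = 0.052438

5.24%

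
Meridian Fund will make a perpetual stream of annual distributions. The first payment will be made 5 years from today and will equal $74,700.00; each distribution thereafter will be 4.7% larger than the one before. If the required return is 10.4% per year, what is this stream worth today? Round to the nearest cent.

Value at end of year 4: C₁ / (r − g) = $74,700.00 / (0.104 − 0.047) = $1,310,526.3158
Discount to today: PV = $1,310,526.3158 / (1 + 0.104)^4 = $1,310,526.3158 / 1.485512 = $882,204.87

$882204.87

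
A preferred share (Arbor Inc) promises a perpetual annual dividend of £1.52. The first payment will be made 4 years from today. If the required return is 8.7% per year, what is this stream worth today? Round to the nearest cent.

£13.60

Value at end of year 3: C / r = £1.52 / 0.087 = £17.4713
Discount to today: PV = £17.4713 / (1 + 0.087)^3 = £17.4713 / 1.284366 = £13.60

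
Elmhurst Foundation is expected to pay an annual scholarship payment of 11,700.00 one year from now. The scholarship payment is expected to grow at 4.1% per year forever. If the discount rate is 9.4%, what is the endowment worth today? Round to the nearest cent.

220754.72

Growing perpetuity: P = D₁ / (r − g) = 11,700.0000 / (0.094 − 0.041) = 220,754.72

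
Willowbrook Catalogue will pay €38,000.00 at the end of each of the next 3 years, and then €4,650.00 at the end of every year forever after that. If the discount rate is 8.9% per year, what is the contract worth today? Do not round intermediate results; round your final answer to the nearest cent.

PV of 3-year annuity: €38,000.00 × [1 − (1+0.089)^−3] / 0.089 = 96360.88621
Perpetuity value at year 3: €4,650.00 / 0.089 = 52247.19101
PV of perpetuity: 52247.19101 / (1+0.089)^3 = 40455.66151
Total PV = 96360.88621 + 40455.66151 = 136816.54772

€136816.55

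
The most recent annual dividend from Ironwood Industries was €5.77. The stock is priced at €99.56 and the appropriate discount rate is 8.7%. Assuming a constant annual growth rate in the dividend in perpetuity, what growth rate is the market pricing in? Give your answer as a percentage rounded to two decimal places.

2.75%

P = D₀(1+g)/(r−g) ⇒ P(r−g) = D₀(1+g) ⇒ g(P+D₀) = P·r − D₀
g = (P·r − D₀)/(P + D₀) = (€99.56×0.087 − €5.77) / (€99.56 + €5.77) = 0.027454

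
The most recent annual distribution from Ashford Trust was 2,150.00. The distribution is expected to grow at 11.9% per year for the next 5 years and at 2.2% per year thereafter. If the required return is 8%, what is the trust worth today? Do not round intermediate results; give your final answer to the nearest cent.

D_1 = 2405.85000
D_2 = 2692.14615
D_3 = 3012.51154
D_4 = 3371.00042
D_5 = 3772.14946
Terminal value at year 5: TV = D_5×(1+g_2)/(r−g_2) = 3855.13675/0.058 = 66467.87505
P_0 = D_1/(1+r)^1 + D_2/(1+r)^2 + D_3/(1+r)^3 + D_4/(1+r)^4 + D_5/(1+r)^5 + TV/(1+r)^5
    = 2227.63889 + 2308.08140 + 2391.42879 + 2477.78594 + 2567.26154 + 45236.91890 = 57209.11547

57209.12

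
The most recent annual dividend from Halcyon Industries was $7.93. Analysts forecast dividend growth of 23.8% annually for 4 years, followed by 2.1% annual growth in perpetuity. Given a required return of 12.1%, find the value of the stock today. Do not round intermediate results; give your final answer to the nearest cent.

$161.34

D_1 = 9.81734
D_2 = 12.15387
D_3 = 15.04649
D_4 = 18.62755
Terminal value at year 4: TV = D_4×(1+g_2)/(r−g_2) = 19.01873/0.1 = 190.18730
P_0 = D_1/(1+r)^1 + D_2/(1+r)^2 + D_3/(1+r)^3 + D_4/(1+r)^4 + TV/(1+r)^4
    = 8.75766 + 9.67171 + 10.68116 + 11.79596 + 120.43676 = 161.34325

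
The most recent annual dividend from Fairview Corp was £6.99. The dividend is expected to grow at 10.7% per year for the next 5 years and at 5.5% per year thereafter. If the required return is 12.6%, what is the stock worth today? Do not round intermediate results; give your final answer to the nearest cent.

D_1 = 7.73793
D_2 = 8.56589
D_3 = 9.48244
D_4 = 10.49706
D_5 = 11.62024
Terminal value at year 5: TV = D_5×(1+g_2)/(r−g_2) = 12.25936/0.071 = 172.66702
P_0 = D_1/(1+r)^1 + D_2/(1+r)^2 + D_3/(1+r)^3 + D_4/(1+r)^4 + D_5/(1+r)^5 + TV/(1+r)^5
    = 6.87205 + 6.75609 + 6.64209 + 6.53001 + 6.41983 + 95.39320 = 128.61328

£128.61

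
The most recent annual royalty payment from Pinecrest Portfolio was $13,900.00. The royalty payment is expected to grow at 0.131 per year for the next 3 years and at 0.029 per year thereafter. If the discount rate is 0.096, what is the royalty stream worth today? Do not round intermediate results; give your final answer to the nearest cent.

$279011.57

D_1 = 15720.90000
D_2 = 17780.33790
D_3 = 20109.56216
Terminal value at year 3: TV = D_3×(1+g_2)/(r−g_2) = 20692.73947/0.067 = 308846.85773
P_0 = D_1/(1+r)^1 + D_2/(1+r)^2 + D_3/(1+r)^3 + TV/(1+r)^3
    = 14343.88686 + 14801.94894 + 15274.63892 + 234591.09620 = 279011.57092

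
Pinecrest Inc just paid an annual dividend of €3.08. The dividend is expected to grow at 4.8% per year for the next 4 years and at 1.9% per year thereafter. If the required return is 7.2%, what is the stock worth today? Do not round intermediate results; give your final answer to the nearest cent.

€65.74

D_1 = 3.22784
D_2 = 3.38278
D_3 = 3.54515
D_4 = 3.71532
Terminal value at year 4: TV = D_4×(1+g_2)/(r−g_2) = 3.78591/0.053 = 71.43222
P_0 = D_1/(1+r)^1 + D_2/(1+r)^2 + D_3/(1+r)^3 + D_4/(1+r)^4 + TV/(1+r)^4
    = 3.01104 + 2.94363 + 2.87773 + 2.81330 + 54.08976 = 65.73547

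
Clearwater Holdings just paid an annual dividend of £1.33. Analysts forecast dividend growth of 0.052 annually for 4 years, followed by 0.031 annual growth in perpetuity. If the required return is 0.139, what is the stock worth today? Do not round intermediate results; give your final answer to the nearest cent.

£13.62

D_1 = 1.39916
D_2 = 1.47192
D_3 = 1.54846
D_4 = 1.62898
Terminal value at year 4: TV = D_4×(1+g_2)/(r−g_2) = 1.67947/0.108 = 15.55068
P_0 = D_1/(1+r)^1 + D_2/(1+r)^2 + D_3/(1+r)^3 + D_4/(1+r)^4 + TV/(1+r)^4
    = 1.22841 + 1.13458 + 1.04792 + 0.96788 + 9.23963 = 13.61842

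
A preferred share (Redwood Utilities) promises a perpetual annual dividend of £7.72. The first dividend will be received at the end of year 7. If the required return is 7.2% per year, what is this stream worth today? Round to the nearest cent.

Value at end of year 6: C / r = £7.72 / 0.072 = £107.2222
Discount to today: PV = £107.2222 / (1 + 0.072)^6 = £107.2222 / 1.517640 = £70.65

£70.65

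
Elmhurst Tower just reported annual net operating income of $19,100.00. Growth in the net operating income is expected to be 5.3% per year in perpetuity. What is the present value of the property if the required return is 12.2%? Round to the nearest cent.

D₁ = D₀ × (1 + g) = $19,100.00 × 1.053 = $20,112.3000
Growing perpetuity: P = D₁ / (r − g) = $20,112.3000 / (0.122 − 0.053) = $291,482.61

$291482.61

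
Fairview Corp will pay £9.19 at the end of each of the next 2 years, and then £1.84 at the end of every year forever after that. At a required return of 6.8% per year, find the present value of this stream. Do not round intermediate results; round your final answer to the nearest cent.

PV of 2-year annuity: £9.19 × [1 − (1+0.068)^−2] / 0.068 = 16.66186
Perpetuity value at year 2: £1.84 / 0.068 = 27.05882
PV of perpetuity: 27.05882 / (1+0.068)^2 = 23.72282
Total PV = 16.66186 + 23.72282 = 40.38469

£40.38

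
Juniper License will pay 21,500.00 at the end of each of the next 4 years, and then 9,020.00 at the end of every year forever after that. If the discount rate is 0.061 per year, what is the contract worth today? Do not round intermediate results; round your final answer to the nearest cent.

191014.53

PV of 4-year annuity: 21,500.00 × [1 − (1+0.061)^−4] / 0.061 = 74329.49446
Perpetuity value at year 4: 9,020.00 / 0.061 = 147868.85246
PV of perpetuity: 147868.85246 / (1+0.061)^4 = 116685.03664
Total PV = 74329.49446 + 116685.03664 = 191014.53111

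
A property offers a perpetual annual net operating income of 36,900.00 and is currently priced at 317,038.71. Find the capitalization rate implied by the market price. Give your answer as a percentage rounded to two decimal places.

11.64%

P = C/r ⇒ r = C/P = 36,900.00/317,038.71 = 0.116390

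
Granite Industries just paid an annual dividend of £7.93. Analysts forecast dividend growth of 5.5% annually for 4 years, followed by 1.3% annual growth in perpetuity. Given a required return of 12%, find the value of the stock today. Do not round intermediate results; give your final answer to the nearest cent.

£86.48

D_1 = 8.36615
D_2 = 8.82629
D_3 = 9.31173
D_4 = 9.82388
Terminal value at year 4: TV = D_4×(1+g_2)/(r−g_2) = 9.95159/0.107 = 93.00551
P_0 = D_1/(1+r)^1 + D_2/(1+r)^2 + D_3/(1+r)^3 + D_4/(1+r)^4 + TV/(1+r)^4
    = 7.46978 + 7.03626 + 6.62791 + 6.24325 + 59.10669 = 86.48389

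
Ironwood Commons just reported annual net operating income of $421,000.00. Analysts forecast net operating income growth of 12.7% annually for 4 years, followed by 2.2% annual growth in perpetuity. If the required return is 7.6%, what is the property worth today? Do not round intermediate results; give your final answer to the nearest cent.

$11482504.67

D_1 = 474467.00000
D_2 = 534724.30900
D_3 = 602634.29624
D_4 = 679168.85187
Terminal value at year 4: TV = D_4×(1+g_2)/(r−g_2) = 694110.56661/0.054 = 12853899.38161
P_0 = D_1/(1+r)^1 + D_2/(1+r)^2 + D_3/(1+r)^3 + D_4/(1+r)^4 + TV/(1+r)^4
    = 440954.46097 + 461854.71887 + 483745.60239 + 506674.06496 + 9589275.82197 = 11482504.66915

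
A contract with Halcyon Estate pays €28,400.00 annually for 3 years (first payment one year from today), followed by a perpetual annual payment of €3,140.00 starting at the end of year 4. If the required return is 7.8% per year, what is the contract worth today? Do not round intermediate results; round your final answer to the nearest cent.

€105589.52

PV of 3-year annuity: €28,400.00 × [1 − (1+0.078)^−3] / 0.078 = 73454.48650
Perpetuity value at year 3: €3,140.00 / 0.078 = 40256.41026
PV of perpetuity: 40256.41026 / (1+0.078)^3 = 32135.03393
Total PV = 73454.48650 + 32135.03393 = 105589.52043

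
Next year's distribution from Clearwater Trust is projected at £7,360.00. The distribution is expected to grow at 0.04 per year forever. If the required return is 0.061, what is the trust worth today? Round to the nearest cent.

£350476.19

Growing perpetuity: P = D₁ / (r − g) = £7,360.0000 / (0.061 − 0.04) = £350,476.19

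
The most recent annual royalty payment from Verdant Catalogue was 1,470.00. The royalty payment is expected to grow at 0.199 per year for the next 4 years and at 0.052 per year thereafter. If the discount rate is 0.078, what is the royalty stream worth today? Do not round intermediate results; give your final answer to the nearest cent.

98750.98

D_1 = 1762.53000
D_2 = 2113.27347
D_3 = 2533.81489
D_4 = 3038.04405
Terminal value at year 4: TV = D_4×(1+g_2)/(r−g_2) = 3196.02234/0.026 = 122923.93633
P_0 = D_1/(1+r)^1 + D_2/(1+r)^2 + D_3/(1+r)^3 + D_4/(1+r)^4 + TV/(1+r)^4
    = 1635.00000 + 1818.52041 + 2022.64005 + 2249.67107 + 91025.15258 = 98750.98411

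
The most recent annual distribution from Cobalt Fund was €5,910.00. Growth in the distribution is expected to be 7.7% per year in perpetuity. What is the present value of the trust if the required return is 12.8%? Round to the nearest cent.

€124805.29

D₁ = D₀ × (1 + g) = €5,910.00 × 1.077 = €6,365.0700
Growing perpetuity: P = D₁ / (r − g) = €6,365.0700 / (0.128 − 0.077) = €124,805.29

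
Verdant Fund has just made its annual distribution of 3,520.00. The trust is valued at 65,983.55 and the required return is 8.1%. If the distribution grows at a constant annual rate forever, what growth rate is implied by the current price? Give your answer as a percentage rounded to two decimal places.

2.63%

P = D₀(1+g)/(r−g) ⇒ P(r−g) = D₀(1+g) ⇒ g(P+D₀) = P·r − D₀
g = (P·r − D₀)/(P + D₀) = (65,983.55×0.081 − 3,520.00) / (65,983.55 + 3,520.00) = 0.026253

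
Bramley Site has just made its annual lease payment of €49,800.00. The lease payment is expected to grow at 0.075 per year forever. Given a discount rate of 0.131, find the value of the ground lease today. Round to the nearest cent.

€955982.14

D₁ = D₀ × (1 + g) = €49,800.00 × 1.075 = €53,535.0000
Growing perpetuity: P = D₁ / (r − g) = €53,535.0000 / (0.131 − 0.075) = €955,982.14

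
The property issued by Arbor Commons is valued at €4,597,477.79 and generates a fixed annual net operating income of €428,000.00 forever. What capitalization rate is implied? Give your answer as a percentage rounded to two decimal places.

P = C/r ⇒ r = C/P = €428,000.00/€4,597,477.79 = 0.093095

9.31%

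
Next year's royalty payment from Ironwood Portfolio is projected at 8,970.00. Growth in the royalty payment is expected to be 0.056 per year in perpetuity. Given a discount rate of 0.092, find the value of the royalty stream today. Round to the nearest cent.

Growing perpetuity: P = D₁ / (r − g) = 8,970.0000 / (0.092 − 0.056) = 249,166.67

249166.67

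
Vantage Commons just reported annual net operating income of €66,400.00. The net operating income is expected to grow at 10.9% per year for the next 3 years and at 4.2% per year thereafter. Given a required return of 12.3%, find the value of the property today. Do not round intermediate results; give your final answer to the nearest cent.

D_1 = 73637.60000
D_2 = 81664.09840
D_3 = 90565.48513
Terminal value at year 3: TV = D_3×(1+g_2)/(r−g_2) = 94369.23550/0.081 = 1165052.29013
P_0 = D_1/(1+r)^1 + D_2/(1+r)^2 + D_3/(1+r)^3 + TV/(1+r)^3
    = 65572.21728 + 64754.75419 + 63947.48210 + 822633.04135 = 1016907.49492

€1016907.49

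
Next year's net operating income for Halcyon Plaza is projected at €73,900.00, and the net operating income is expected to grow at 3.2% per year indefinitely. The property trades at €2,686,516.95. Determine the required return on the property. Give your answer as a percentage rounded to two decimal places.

5.95%

P = D₁/(r − g) ⇒ r = D₁/P + g = €73,900.0000/€2,686,516.95 + 0.032 = 0.027508 + 0.032 = 0.059508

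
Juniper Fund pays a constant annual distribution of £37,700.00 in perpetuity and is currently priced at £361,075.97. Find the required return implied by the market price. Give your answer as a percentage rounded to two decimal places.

P = C/r ⇒ r = C/P = £37,700.00/£361,075.97 = 0.104410

10.44%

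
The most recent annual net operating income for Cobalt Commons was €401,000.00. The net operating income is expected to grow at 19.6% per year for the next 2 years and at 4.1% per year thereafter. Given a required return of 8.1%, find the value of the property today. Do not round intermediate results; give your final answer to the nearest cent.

D_1 = 479596.00000
D_2 = 573596.81600
Terminal value at year 2: TV = D_2×(1+g_2)/(r−g_2) = 597114.28546/0.04 = 14927857.13640
P_0 = D_1/(1+r)^1 + D_2/(1+r)^2 + TV/(1+r)^2
    = 443659.57447 + 490857.40154 + 12774563.87506 = 13709080.85106

€13709080.85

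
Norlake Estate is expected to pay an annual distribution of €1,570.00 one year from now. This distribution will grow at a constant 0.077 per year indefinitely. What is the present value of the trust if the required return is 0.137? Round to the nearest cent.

Growing perpetuity: P = D₁ / (r − g) = €1,570.0000 / (0.137 − 0.077) = €26,166.67

€26166.67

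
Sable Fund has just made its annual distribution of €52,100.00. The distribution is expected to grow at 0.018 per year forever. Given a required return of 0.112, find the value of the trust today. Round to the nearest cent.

€564231.91

D₁ = D₀ × (1 + g) = €52,100.00 × 1.018 = €53,037.8000
Growing perpetuity: P = D₁ / (r − g) = €53,037.8000 / (0.112 − 0.018) = €564,231.91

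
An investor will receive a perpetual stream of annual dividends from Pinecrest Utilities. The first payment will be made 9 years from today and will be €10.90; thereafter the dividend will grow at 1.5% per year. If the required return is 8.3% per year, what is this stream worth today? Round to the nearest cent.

Value at end of year 8: C₁ / (r − g) = €10.90 / (0.083 − 0.015) = €160.2941
Discount to today: PV = €160.2941 / (1 + 0.083)^8 = €160.2941 / 1.892464 = €84.70

€84.70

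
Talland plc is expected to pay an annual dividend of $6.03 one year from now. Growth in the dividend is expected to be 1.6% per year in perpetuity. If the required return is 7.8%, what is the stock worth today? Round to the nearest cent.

$97.26

Growing perpetuity: P = D₁ / (r − g) = $6.0300 / (0.078 − 0.016) = $97.26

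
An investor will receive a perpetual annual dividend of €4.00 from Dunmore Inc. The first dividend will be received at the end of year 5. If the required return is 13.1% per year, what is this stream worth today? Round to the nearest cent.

Value at end of year 4: C / r = €4.00 / 0.131 = €30.5344
Discount to today: PV = €30.5344 / (1 + 0.131)^4 = €30.5344 / 1.636253 = €18.66

€18.66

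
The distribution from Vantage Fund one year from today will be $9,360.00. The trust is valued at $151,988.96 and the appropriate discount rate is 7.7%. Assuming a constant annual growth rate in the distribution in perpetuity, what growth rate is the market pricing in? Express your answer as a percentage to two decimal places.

P = D₁/(r−g) ⇒ g = r − D₁/P = 0.077 − $9,360.00/$151,988.96 = 0.015417

1.54%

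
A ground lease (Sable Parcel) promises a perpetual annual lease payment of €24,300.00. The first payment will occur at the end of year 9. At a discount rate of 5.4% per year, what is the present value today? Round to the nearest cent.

Value at end of year 8: C / r = €24,300.00 / 0.054 = €450,000.0000
Discount to today: PV = €450,000.0000 / (1 + 0.054)^8 = €450,000.0000 / 1.523088 = €295,452.47

€295452.47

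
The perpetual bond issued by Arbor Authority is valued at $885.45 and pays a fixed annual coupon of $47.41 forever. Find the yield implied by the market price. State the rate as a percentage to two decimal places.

5.35%

P = C/r ⇒ r = C/P = $47.41/$885.45 = 0.053543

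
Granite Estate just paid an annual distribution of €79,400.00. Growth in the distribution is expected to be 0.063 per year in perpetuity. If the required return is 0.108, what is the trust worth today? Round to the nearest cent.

D₁ = D₀ × (1 + g) = €79,400.00 × 1.063 = €84,402.2000
Growing perpetuity: P = D₁ / (r − g) = €84,402.2000 / (0.108 − 0.063) = €1,875,604.44

€1875604.44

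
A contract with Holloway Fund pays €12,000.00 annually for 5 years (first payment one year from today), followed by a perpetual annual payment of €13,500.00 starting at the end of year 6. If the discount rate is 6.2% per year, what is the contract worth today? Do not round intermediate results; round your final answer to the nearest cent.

€211457.62

PV of 5-year annuity: €12,000.00 × [1 − (1+0.062)^−5] / 0.062 = 50274.52338
Perpetuity value at year 5: €13,500.00 / 0.062 = 217741.93548
PV of perpetuity: 217741.93548 / (1+0.062)^5 = 161183.09668
Total PV = 50274.52338 + 161183.09668 = 211457.62006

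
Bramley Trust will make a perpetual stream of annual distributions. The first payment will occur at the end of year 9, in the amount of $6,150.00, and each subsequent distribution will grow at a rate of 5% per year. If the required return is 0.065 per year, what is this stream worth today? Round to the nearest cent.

$247734.79

Value at end of year 8: C₁ / (r − g) = $6,150.00 / (0.065 − 0.05) = $410,000.0000
Discount to today: PV = $410,000.0000 / (1 + 0.065)^8 = $410,000.0000 / 1.654996 = $247,734.79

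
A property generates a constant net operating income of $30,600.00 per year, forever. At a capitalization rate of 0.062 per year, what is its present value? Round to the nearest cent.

Level perpetuity: PV = C / r = $30,600.00 / 0.062 = $493,548.39

$493548.39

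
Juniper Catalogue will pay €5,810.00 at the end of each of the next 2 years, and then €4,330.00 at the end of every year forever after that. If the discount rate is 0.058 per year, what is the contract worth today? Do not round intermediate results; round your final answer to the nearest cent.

PV of 2-year annuity: €5,810.00 × [1 − (1+0.058)^−2] / 0.058 = 10681.94082
Perpetuity value at year 2: €4,330.00 / 0.058 = 74655.17241
PV of perpetuity: 74655.17241 / (1+0.058)^2 = 66694.27676
Total PV = 10681.94082 + 66694.27676 = 77376.21758

€77376.22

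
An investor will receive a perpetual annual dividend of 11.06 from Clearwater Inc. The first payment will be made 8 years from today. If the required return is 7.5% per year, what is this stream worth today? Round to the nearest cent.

88.89

Value at end of year 7: C / r = 11.06 / 0.075 = 147.4667
Discount to today: PV = 147.4667 / (1 + 0.075)^7 = 147.4667 / 1.659049 = 88.89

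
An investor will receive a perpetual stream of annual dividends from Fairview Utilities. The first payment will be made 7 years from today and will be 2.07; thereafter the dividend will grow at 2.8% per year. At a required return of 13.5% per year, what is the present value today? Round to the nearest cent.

9.05

Value at end of year 6: C₁ / (r − g) = 2.07 / (0.135 − 0.028) = 19.3458
Discount to today: PV = 19.3458 / (1 + 0.135)^6 = 19.3458 / 2.137840 = 9.05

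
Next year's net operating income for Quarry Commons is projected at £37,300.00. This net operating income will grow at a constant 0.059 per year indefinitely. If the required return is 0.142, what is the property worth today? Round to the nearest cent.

Growing perpetuity: P = D₁ / (r − g) = £37,300.0000 / (0.142 − 0.059) = £449,397.59

£449397.59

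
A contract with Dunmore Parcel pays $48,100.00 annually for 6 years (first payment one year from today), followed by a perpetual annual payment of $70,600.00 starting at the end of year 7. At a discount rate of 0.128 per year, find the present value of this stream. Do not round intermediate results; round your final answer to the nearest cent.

PV of 6-year annuity: $48,100.00 × [1 − (1+0.128)^−6] / 0.128 = 193357.86554
Perpetuity value at year 6: $70,600.00 / 0.128 = 551562.50000
PV of perpetuity: 551562.50000 / (1+0.128)^6 = 267756.56846
Total PV = 193357.86554 + 267756.56846 = 461114.43400

$461114.43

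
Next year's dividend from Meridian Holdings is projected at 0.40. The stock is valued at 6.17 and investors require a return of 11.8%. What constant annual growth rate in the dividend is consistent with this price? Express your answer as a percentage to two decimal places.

P = D₁/(r−g) ⇒ g = r − D₁/P = 0.118 − 0.40/6.17 = 0.053170

5.32%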